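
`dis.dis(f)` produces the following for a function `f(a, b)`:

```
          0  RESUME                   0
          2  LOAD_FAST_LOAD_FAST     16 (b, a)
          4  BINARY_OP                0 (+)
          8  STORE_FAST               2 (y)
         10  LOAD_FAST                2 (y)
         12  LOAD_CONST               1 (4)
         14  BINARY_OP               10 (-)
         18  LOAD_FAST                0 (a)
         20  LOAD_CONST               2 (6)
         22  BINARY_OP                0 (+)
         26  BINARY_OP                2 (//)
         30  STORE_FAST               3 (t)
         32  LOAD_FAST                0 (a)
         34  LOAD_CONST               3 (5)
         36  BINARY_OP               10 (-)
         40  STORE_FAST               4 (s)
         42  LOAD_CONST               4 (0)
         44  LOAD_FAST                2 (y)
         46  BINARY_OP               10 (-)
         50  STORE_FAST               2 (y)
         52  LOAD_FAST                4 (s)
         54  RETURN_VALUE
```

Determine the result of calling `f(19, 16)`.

14

LOAD_FAST_LOAD_FAST b,a → push 16,19. Stack: [16, 19]
BINARY_OP + → 16 + 19 = 35. Stack: [35]
STORE_FAST y → y=35. Stack: []
LOAD_FAST y → push 35. Stack: [35]
LOAD_CONST → push 4. Stack: [35, 4]
BINARY_OP - → 35 - 4 = 31. Stack: [31]
LOAD_FAST a → push 19. Stack: [31, 19]
LOAD_CONST → push 6. Stack: [31, 19, 6]
BINARY_OP + → 19 + 6 = 25. Stack: [31, 25]
BINARY_OP // → 31 // 25 = 1. Stack: [1]
STORE_FAST t → t=1. Stack: []
LOAD_FAST a → push 19. Stack: [19]
LOAD_CONST → push 5. Stack: [19, 5]
BINARY_OP - → 19 - 5 = 14. Stack: [14]
STORE_FAST s → s=14. Stack: []
LOAD_CONST → push 0. Stack: [0]
LOAD_FAST y → push 35. Stack: [0, 35]
BINARY_OP - → 0 - 35 = -35. Stack: [-35]
STORE_FAST y → y=-35. Stack: []
LOAD_FAST s → push 14. Stack: [14]
RETURN_VALUE → return 14.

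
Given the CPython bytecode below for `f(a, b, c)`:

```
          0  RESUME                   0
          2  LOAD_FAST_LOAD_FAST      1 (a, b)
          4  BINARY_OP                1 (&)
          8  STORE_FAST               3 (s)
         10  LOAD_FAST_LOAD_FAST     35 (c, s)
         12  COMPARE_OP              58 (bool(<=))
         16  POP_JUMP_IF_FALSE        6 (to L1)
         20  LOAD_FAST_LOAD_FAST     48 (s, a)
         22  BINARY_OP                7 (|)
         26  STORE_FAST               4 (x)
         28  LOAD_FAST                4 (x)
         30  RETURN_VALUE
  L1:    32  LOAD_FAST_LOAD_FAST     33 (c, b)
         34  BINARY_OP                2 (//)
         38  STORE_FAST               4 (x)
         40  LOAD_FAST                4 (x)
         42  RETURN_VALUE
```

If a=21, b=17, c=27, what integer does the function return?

1

LOAD_FAST_LOAD_FAST a,b → push 21,17. Stack: [21, 17]
BINARY_OP & → 21 & 17 = 17. Stack: [17]
STORE_FAST s → s=17. Stack: []
LOAD_FAST_LOAD_FAST c,s → push 27,17. Stack: [27, 17]
COMPARE_OP bool(<=) → 27 vs 17 = False. Stack: [False]
POP_JUMP_IF_FALSE → pop False; jump. Stack: []
LOAD_FAST_LOAD_FAST c,b → push 27,17. Stack: [27, 17]
BINARY_OP // → 27 // 17 = 1. Stack: [1]
STORE_FAST x → x=1. Stack: []
LOAD_FAST x → push 1. Stack: [1]
RETURN_VALUE → return 1.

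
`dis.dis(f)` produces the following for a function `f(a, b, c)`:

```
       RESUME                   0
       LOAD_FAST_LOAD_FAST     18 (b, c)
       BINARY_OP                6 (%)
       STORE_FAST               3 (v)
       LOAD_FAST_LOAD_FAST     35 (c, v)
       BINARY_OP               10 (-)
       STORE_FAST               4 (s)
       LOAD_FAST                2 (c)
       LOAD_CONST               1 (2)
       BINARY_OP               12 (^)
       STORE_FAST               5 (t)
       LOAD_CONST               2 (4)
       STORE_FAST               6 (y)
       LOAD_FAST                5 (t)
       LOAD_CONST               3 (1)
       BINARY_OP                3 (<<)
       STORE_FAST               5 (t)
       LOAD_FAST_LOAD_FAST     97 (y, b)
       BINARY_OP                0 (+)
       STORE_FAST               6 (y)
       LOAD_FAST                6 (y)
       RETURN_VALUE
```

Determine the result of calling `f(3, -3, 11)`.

LOAD_FAST_LOAD_FAST b,c → push -3,11. Stack: [-3, 11]
BINARY_OP % → -3 % 11 = 8. Stack: [8]
STORE_FAST v → v=8. Stack: []
LOAD_FAST_LOAD_FAST c,v → push 11,8. Stack: [11, 8]
BINARY_OP - → 11 - 8 = 3. Stack: [3]
STORE_FAST s → s=3. Stack: []
LOAD_FAST c → push 11. Stack: [11]
LOAD_CONST → push 2. Stack: [11, 2]
BINARY_OP ^ → 11 ^ 2 = 9. Stack: [9]
STORE_FAST t → t=9. Stack: []
LOAD_CONST → push 4. Stack: [4]
STORE_FAST y → y=4. Stack: []
LOAD_FAST t → push 9. Stack: [9]
LOAD_CONST → push 1. Stack: [9, 1]
BINARY_OP << → 9 << 1 = 18. Stack: [18]
STORE_FAST t → t=18. Stack: []
LOAD_FAST_LOAD_FAST y,b → push 4,-3. Stack: [4, -3]
BINARY_OP + → 4 + -3 = 1. Stack: [1]
STORE_FAST y → y=1. Stack: []
LOAD_FAST y → push 1. Stack: [1]
RETURN_VALUE → return 1.

1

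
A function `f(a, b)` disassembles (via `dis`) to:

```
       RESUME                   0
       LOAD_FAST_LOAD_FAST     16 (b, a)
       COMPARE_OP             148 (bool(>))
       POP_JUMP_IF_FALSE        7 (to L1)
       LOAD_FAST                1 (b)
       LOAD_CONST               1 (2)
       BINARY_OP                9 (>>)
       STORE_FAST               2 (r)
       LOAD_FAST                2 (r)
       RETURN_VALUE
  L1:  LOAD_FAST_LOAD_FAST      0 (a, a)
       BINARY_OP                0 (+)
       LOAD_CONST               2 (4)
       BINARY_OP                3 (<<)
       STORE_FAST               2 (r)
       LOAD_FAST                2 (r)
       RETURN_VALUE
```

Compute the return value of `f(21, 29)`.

7

LOAD_FAST_LOAD_FAST b,a → push 29,21. Stack: [29, 21]
COMPARE_OP bool(>) → 29 vs 21 = True. Stack: [True]
POP_JUMP_IF_FALSE → pop True; no jump. Stack: []
LOAD_FAST b → push 29. Stack: [29]
LOAD_CONST → push 2. Stack: [29, 2]
BINARY_OP >> → 29 >> 2 = 7. Stack: [7]
STORE_FAST r → r=7. Stack: []
LOAD_FAST r → push 7. Stack: [7]
RETURN_VALUE → return 7.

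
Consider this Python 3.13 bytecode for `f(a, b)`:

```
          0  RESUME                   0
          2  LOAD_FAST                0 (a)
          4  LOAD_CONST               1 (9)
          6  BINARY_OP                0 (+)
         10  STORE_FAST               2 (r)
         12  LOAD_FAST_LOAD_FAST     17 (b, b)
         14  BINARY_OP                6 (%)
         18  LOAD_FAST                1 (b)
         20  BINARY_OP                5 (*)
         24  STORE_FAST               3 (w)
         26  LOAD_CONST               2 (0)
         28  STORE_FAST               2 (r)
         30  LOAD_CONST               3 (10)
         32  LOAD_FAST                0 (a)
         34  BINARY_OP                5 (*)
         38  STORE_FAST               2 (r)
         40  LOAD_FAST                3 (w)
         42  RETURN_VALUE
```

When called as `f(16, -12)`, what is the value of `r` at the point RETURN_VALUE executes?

160

LOAD_FAST a → push 16. Stack: [16]
LOAD_CONST → push 9. Stack: [16, 9]
BINARY_OP + → 16 + 9 = 25. Stack: [25]
STORE_FAST r → r=25. Stack: []
LOAD_FAST_LOAD_FAST b,b → push -12,-12. Stack: [-12, -12]
BINARY_OP % → -12 % -12 = 0. Stack: [0]
LOAD_FAST b → push -12. Stack: [0, -12]
BINARY_OP * → 0 * -12 = 0. Stack: [0]
STORE_FAST w → w=0. Stack: []
LOAD_CONST → push 0. Stack: [0]
STORE_FAST r → r=0. Stack: []
LOAD_CONST → push 10. Stack: [10]
LOAD_FAST a → push 16. Stack: [10, 16]
BINARY_OP * → 10 * 16 = 160. Stack: [160]
STORE_FAST r → r=160. Stack: []
LOAD_FAST w → push 0. Stack: [0]
RETURN_VALUE → return 0.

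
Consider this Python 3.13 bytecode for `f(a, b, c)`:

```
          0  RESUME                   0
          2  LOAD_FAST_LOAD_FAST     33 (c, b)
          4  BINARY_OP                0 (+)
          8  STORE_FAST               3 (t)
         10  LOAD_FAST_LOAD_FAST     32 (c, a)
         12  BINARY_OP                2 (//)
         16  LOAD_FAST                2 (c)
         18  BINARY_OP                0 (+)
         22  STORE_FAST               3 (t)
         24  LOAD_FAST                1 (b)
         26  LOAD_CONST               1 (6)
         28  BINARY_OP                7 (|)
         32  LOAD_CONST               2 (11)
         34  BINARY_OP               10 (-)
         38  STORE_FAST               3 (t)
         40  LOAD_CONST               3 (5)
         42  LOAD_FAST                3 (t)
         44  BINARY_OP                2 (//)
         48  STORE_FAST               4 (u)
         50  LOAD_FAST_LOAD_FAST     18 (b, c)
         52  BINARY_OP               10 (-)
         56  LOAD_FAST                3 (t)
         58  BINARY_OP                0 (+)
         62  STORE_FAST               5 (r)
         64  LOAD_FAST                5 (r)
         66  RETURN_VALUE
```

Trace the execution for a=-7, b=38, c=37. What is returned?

28

LOAD_FAST_LOAD_FAST c,b → push 37,38. Stack: [37, 38]
BINARY_OP + → 37 + 38 = 75. Stack: [75]
STORE_FAST t → t=75. Stack: []
LOAD_FAST_LOAD_FAST c,a → push 37,-7. Stack: [37, -7]
BINARY_OP // → 37 // -7 = -6. Stack: [-6]
LOAD_FAST c → push 37. Stack: [-6, 37]
BINARY_OP + → -6 + 37 = 31. Stack: [31]
STORE_FAST t → t=31. Stack: []
LOAD_FAST b → push 38. Stack: [38]
LOAD_CONST → push 6. Stack: [38, 6]
BINARY_OP | → 38 | 6 = 38. Stack: [38]
LOAD_CONST → push 11. Stack: [38, 11]
BINARY_OP - → 38 - 11 = 27. Stack: [27]
STORE_FAST t → t=27. Stack: []
LOAD_CONST → push 5. Stack: [5]
LOAD_FAST t → push 27. Stack: [5, 27]
BINARY_OP // → 5 // 27 = 0. Stack: [0]
STORE_FAST u → u=0. Stack: []
LOAD_FAST_LOAD_FAST b,c → push 38,37. Stack: [38, 37]
BINARY_OP - → 38 - 37 = 1. Stack: [1]
LOAD_FAST t → push 27. Stack: [1, 27]
BINARY_OP + → 1 + 27 = 28. Stack: [28]
STORE_FAST r → r=28. Stack: []
LOAD_FAST r → push 28. Stack: [28]
RETURN_VALUE → return 28.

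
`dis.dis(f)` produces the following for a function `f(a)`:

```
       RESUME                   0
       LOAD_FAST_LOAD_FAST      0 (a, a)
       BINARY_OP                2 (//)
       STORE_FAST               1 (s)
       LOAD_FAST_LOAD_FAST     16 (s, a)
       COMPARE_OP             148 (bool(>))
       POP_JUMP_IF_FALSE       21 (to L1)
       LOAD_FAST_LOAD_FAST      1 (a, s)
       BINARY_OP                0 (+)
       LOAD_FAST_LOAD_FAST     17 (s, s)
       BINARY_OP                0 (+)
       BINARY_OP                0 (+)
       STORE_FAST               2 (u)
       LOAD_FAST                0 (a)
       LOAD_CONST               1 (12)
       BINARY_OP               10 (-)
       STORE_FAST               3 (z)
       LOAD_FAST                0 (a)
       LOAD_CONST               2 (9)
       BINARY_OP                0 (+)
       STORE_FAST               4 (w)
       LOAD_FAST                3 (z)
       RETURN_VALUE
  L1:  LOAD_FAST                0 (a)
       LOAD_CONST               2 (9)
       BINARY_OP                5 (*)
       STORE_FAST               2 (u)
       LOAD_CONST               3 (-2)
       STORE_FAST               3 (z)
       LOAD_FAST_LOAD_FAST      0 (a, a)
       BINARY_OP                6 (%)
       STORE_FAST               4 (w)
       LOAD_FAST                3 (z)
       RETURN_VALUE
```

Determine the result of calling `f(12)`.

LOAD_FAST_LOAD_FAST a,a → push 12,12. Stack: [12, 12]
BINARY_OP // → 12 // 12 = 1. Stack: [1]
STORE_FAST s → s=1. Stack: []
LOAD_FAST_LOAD_FAST s,a → push 1,12. Stack: [1, 12]
COMPARE_OP bool(>) → 1 vs 12 = False. Stack: [False]
POP_JUMP_IF_FALSE → pop False; jump. Stack: []
LOAD_FAST a → push 12. Stack: [12]
LOAD_CONST → push 9. Stack: [12, 9]
BINARY_OP * → 12 * 9 = 108. Stack: [108]
STORE_FAST u → u=108. Stack: []
LOAD_CONST → push -2. Stack: [-2]
STORE_FAST z → z=-2. Stack: []
LOAD_FAST_LOAD_FAST a,a → push 12,12. Stack: [12, 12]
BINARY_OP % → 12 % 12 = 0. Stack: [0]
STORE_FAST w → w=0. Stack: []
LOAD_FAST z → push -2. Stack: [-2]
RETURN_VALUE → return -2.

-2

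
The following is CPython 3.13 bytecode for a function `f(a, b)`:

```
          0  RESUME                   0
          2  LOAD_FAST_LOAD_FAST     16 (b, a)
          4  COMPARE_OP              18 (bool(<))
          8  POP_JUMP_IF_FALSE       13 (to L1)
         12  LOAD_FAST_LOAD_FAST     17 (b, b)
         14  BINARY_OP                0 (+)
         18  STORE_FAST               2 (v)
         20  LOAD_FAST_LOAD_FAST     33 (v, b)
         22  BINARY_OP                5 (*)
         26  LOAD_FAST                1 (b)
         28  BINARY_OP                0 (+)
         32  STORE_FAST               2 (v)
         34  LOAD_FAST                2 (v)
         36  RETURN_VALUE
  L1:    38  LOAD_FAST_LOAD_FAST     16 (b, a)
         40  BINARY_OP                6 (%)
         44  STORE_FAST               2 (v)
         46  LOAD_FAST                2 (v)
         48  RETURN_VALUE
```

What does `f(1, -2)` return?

LOAD_FAST_LOAD_FAST b,a → push -2,1. Stack: [-2, 1]
COMPARE_OP bool(<) → -2 vs 1 = True. Stack: [True]
POP_JUMP_IF_FALSE → pop True; no jump. Stack: []
LOAD_FAST_LOAD_FAST b,b → push -2,-2. Stack: [-2, -2]
BINARY_OP + → -2 + -2 = -4. Stack: [-4]
STORE_FAST v → v=-4. Stack: []
LOAD_FAST_LOAD_FAST v,b → push -4,-2. Stack: [-4, -2]
BINARY_OP * → -4 * -2 = 8. Stack: [8]
LOAD_FAST b → push -2. Stack: [8, -2]
BINARY_OP + → 8 + -2 = 6. Stack: [6]
STORE_FAST v → v=6. Stack: []
LOAD_FAST v → push 6. Stack: [6]
RETURN_VALUE → return 6.

6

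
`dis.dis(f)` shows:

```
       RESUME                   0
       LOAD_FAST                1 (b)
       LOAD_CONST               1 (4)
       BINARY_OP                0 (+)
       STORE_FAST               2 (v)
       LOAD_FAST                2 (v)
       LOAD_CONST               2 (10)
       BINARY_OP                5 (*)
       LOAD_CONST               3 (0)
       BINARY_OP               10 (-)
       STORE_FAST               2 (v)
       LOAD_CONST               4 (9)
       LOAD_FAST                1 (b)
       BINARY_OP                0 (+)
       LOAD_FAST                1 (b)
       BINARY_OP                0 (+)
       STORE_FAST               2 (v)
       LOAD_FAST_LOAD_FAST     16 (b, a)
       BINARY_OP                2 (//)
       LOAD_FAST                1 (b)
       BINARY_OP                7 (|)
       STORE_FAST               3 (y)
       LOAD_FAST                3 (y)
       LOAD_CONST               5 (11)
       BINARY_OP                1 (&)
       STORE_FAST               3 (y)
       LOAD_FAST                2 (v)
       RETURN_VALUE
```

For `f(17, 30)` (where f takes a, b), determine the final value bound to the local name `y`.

11

LOAD_FAST b → push 30. Stack: [30]
LOAD_CONST → push 4. Stack: [30, 4]
BINARY_OP + → 30 + 4 = 34. Stack: [34]
STORE_FAST v → v=34. Stack: []
LOAD_FAST v → push 34. Stack: [34]
LOAD_CONST → push 10. Stack: [34, 10]
BINARY_OP * → 34 * 10 = 340. Stack: [340]
LOAD_CONST → push 0. Stack: [340, 0]
BINARY_OP - → 340 - 0 = 340. Stack: [340]
STORE_FAST v → v=340. Stack: []
LOAD_CONST → push 9. Stack: [9]
LOAD_FAST b → push 30. Stack: [9, 30]
BINARY_OP + → 9 + 30 = 39. Stack: [39]
LOAD_FAST b → push 30. Stack: [39, 30]
BINARY_OP + → 39 + 30 = 69. Stack: [69]
STORE_FAST v → v=69. Stack: []
LOAD_FAST_LOAD_FAST b,a → push 30,17. Stack: [30, 17]
BINARY_OP // → 30 // 17 = 1. Stack: [1]
LOAD_FAST b → push 30. Stack: [1, 30]
BINARY_OP | → 1 | 30 = 31. Stack: [31]
STORE_FAST y → y=31. Stack: []
LOAD_FAST y → push 31. Stack: [31]
LOAD_CONST → push 11. Stack: [31, 11]
BINARY_OP & → 31 & 11 = 11. Stack: [11]
STORE_FAST y → y=11. Stack: []
LOAD_FAST v → push 69. Stack: [69]
RETURN_VALUE → return 69.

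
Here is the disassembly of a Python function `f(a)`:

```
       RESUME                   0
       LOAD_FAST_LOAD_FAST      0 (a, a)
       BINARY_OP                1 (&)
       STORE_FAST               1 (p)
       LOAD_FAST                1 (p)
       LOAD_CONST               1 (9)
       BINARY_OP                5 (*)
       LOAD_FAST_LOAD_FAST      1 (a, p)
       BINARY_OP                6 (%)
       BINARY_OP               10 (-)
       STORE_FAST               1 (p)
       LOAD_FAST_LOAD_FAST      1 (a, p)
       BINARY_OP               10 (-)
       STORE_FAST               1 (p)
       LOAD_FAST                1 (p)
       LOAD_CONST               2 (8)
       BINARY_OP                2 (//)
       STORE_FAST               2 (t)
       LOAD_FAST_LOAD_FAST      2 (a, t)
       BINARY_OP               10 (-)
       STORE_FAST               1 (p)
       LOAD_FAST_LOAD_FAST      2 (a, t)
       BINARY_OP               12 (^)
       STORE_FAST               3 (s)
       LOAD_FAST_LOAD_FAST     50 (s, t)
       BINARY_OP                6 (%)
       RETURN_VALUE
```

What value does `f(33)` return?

-2

LOAD_FAST_LOAD_FAST a,a → push 33,33. Stack: [33, 33]
BINARY_OP & → 33 & 33 = 33. Stack: [33]
STORE_FAST p → p=33. Stack: []
LOAD_FAST p → push 33. Stack: [33]
LOAD_CONST → push 9. Stack: [33, 9]
BINARY_OP * → 33 * 9 = 297. Stack: [297]
LOAD_FAST_LOAD_FAST a,p → push 33,33. Stack: [297, 33, 33]
BINARY_OP % → 33 % 33 = 0. Stack: [297, 0]
BINARY_OP - → 297 - 0 = 297. Stack: [297]
STORE_FAST p → p=297. Stack: []
LOAD_FAST_LOAD_FAST a,p → push 33,297. Stack: [33, 297]
BINARY_OP - → 33 - 297 = -264. Stack: [-264]
STORE_FAST p → p=-264. Stack: []
LOAD_FAST p → push -264. Stack: [-264]
LOAD_CONST → push 8. Stack: [-264, 8]
BINARY_OP // → -264 // 8 = -33. Stack: [-33]
STORE_FAST t → t=-33. Stack: []
LOAD_FAST_LOAD_FAST a,t → push 33,-33. Stack: [33, -33]
BINARY_OP - → 33 - -33 = 66. Stack: [66]
STORE_FAST p → p=66. Stack: []
LOAD_FAST_LOAD_FAST a,t → push 33,-33. Stack: [33, -33]
BINARY_OP ^ → 33 ^ -33 = -2. Stack: [-2]
STORE_FAST s → s=-2. Stack: []
LOAD_FAST_LOAD_FAST s,t → push -2,-33. Stack: [-2, -33]
BINARY_OP % → -2 % -33 = -2. Stack: [-2]
RETURN_VALUE → return -2.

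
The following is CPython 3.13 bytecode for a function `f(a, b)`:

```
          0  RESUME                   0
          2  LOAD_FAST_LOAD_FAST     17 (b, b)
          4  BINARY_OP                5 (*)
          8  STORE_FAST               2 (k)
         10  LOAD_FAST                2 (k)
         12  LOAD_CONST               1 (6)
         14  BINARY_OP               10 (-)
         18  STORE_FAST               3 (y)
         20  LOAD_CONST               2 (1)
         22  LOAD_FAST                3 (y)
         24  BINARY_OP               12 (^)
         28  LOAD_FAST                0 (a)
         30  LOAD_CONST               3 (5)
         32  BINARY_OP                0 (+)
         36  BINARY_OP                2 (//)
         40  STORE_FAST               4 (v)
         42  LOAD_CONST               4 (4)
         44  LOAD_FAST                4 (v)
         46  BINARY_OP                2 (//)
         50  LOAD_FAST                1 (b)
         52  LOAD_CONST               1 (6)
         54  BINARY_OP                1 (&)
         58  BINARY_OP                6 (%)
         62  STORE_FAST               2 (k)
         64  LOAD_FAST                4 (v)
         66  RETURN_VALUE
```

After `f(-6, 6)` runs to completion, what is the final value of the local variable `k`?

LOAD_FAST_LOAD_FAST b,b → push 6,6. Stack: [6, 6]
BINARY_OP * → 6 * 6 = 36. Stack: [36]
STORE_FAST k → k=36. Stack: []
LOAD_FAST k → push 36. Stack: [36]
LOAD_CONST → push 6. Stack: [36, 6]
BINARY_OP - → 36 - 6 = 30. Stack: [30]
STORE_FAST y → y=30. Stack: []
LOAD_CONST → push 1. Stack: [1]
LOAD_FAST y → push 30. Stack: [1, 30]
BINARY_OP ^ → 1 ^ 30 = 31. Stack: [31]
LOAD_FAST a → push -6. Stack: [31, -6]
LOAD_CONST → push 5. Stack: [31, -6, 5]
BINARY_OP + → -6 + 5 = -1. Stack: [31, -1]
BINARY_OP // → 31 // -1 = -31. Stack: [-31]
STORE_FAST v → v=-31. Stack: []
LOAD_CONST → push 4. Stack: [4]
LOAD_FAST v → push -31. Stack: [4, -31]
BINARY_OP // → 4 // -31 = -1. Stack: [-1]
LOAD_FAST b → push 6. Stack: [-1, 6]
LOAD_CONST → push 6. Stack: [-1, 6, 6]
BINARY_OP & → 6 & 6 = 6. Stack: [-1, 6]
BINARY_OP % → -1 % 6 = 5. Stack: [5]
STORE_FAST k → k=5. Stack: []
LOAD_FAST v → push -31. Stack: [-31]
RETURN_VALUE → return -31.

5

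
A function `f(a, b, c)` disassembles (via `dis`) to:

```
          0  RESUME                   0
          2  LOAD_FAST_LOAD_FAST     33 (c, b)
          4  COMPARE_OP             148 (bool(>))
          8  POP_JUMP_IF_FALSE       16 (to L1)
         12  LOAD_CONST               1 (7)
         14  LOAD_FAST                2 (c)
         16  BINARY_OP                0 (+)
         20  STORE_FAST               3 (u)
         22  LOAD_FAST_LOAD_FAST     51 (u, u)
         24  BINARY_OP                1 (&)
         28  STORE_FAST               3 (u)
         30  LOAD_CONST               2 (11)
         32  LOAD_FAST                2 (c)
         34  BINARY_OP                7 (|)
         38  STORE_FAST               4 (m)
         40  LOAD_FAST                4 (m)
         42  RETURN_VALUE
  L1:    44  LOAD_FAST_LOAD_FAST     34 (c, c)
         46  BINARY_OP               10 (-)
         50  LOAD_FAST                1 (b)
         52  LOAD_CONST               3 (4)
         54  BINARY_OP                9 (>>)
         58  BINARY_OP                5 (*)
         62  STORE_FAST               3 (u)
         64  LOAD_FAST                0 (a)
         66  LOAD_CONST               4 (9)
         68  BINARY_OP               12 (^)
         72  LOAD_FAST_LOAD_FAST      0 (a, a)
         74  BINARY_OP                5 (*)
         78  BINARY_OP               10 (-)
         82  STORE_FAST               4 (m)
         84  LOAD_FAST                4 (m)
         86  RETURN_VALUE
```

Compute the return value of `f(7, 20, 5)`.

-35

LOAD_FAST_LOAD_FAST c,b → push 5,20. Stack: [5, 20]
COMPARE_OP bool(>) → 5 vs 20 = False. Stack: [False]
POP_JUMP_IF_FALSE → pop False; jump. Stack: []
LOAD_FAST_LOAD_FAST c,c → push 5,5. Stack: [5, 5]
BINARY_OP - → 5 - 5 = 0. Stack: [0]
LOAD_FAST b → push 20. Stack: [0, 20]
LOAD_CONST → push 4. Stack: [0, 20, 4]
BINARY_OP >> → 20 >> 4 = 1. Stack: [0, 1]
BINARY_OP * → 0 * 1 = 0. Stack: [0]
STORE_FAST u → u=0. Stack: []
LOAD_FAST a → push 7. Stack: [7]
LOAD_CONST → push 9. Stack: [7, 9]
BINARY_OP ^ → 7 ^ 9 = 14. Stack: [14]
LOAD_FAST_LOAD_FAST a,a → push 7,7. Stack: [14, 7, 7]
BINARY_OP * → 7 * 7 = 49. Stack: [14, 49]
BINARY_OP - → 14 - 49 = -35. Stack: [-35]
STORE_FAST m → m=-35. Stack: []
LOAD_FAST m → push -35. Stack: [-35]
RETURN_VALUE → return -35.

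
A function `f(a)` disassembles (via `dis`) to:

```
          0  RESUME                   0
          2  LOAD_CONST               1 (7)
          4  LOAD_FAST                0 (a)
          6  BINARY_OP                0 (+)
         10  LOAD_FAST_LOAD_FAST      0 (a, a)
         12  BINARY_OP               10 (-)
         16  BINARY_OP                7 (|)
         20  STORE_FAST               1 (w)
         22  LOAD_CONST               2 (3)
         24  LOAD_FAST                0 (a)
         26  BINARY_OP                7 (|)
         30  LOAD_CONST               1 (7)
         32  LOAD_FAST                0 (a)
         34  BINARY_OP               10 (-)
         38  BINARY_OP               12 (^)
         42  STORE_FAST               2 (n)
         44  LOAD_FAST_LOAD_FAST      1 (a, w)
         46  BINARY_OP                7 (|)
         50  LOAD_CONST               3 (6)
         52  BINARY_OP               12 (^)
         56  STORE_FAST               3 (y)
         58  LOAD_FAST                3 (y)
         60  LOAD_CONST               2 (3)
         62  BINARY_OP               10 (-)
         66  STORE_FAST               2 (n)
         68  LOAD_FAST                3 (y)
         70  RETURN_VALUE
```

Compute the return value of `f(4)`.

LOAD_CONST → push 7. Stack: [7]
LOAD_FAST a → push 4. Stack: [7, 4]
BINARY_OP + → 7 + 4 = 11. Stack: [11]
LOAD_FAST_LOAD_FAST a,a → push 4,4. Stack: [11, 4, 4]
BINARY_OP - → 4 - 4 = 0. Stack: [11, 0]
BINARY_OP | → 11 | 0 = 11. Stack: [11]
STORE_FAST w → w=11. Stack: []
LOAD_CONST → push 3. Stack: [3]
LOAD_FAST a → push 4. Stack: [3, 4]
BINARY_OP | → 3 | 4 = 7. Stack: [7]
LOAD_CONST → push 7. Stack: [7, 7]
LOAD_FAST a → push 4. Stack: [7, 7, 4]
BINARY_OP - → 7 - 4 = 3. Stack: [7, 3]
BINARY_OP ^ → 7 ^ 3 = 4. Stack: [4]
STORE_FAST n → n=4. Stack: []
LOAD_FAST_LOAD_FAST a,w → push 4,11. Stack: [4, 11]
BINARY_OP | → 4 | 11 = 15. Stack: [15]
LOAD_CONST → push 6. Stack: [15, 6]
BINARY_OP ^ → 15 ^ 6 = 9. Stack: [9]
STORE_FAST y → y=9. Stack: []
LOAD_FAST y → push 9. Stack: [9]
LOAD_CONST → push 3. Stack: [9, 3]
BINARY_OP - → 9 - 3 = 6. Stack: [6]
STORE_FAST n → n=6. Stack: []
LOAD_FAST y → push 9. Stack: [9]
RETURN_VALUE → return 9.

9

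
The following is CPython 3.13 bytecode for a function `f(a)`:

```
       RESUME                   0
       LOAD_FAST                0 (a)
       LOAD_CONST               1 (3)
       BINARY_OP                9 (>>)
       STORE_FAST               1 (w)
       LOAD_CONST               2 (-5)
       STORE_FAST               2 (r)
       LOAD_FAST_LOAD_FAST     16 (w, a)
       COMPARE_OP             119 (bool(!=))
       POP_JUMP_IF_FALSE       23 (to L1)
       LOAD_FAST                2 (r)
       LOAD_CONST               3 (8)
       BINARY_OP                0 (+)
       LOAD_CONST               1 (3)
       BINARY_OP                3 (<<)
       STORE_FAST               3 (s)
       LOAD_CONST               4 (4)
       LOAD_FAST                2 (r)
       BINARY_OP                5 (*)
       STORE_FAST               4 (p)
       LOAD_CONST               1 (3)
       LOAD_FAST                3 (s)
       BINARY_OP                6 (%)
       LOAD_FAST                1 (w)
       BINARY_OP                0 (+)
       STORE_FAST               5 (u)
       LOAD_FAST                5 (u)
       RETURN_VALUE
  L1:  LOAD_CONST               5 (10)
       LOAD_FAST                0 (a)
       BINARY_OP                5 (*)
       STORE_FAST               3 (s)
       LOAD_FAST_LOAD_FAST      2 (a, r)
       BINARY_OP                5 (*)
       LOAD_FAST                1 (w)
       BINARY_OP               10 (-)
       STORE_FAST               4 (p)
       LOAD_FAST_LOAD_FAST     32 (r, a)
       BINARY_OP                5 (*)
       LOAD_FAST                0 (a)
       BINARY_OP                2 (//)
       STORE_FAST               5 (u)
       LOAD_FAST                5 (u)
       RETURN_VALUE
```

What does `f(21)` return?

LOAD_FAST a → push 21. Stack: [21]
LOAD_CONST → push 3. Stack: [21, 3]
BINARY_OP >> → 21 >> 3 = 2. Stack: [2]
STORE_FAST w → w=2. Stack: []
LOAD_CONST → push -5. Stack: [-5]
STORE_FAST r → r=-5. Stack: []
LOAD_FAST_LOAD_FAST w,a → push 2,21. Stack: [2, 21]
COMPARE_OP bool(!=) → 2 vs 21 = True. Stack: [True]
POP_JUMP_IF_FALSE → pop True; no jump. Stack: []
LOAD_FAST r → push -5. Stack: [-5]
LOAD_CONST → push 8. Stack: [-5, 8]
BINARY_OP + → -5 + 8 = 3. Stack: [3]
LOAD_CONST → push 3. Stack: [3, 3]
BINARY_OP << → 3 << 3 = 24. Stack: [24]
STORE_FAST s → s=24. Stack: []
LOAD_CONST → push 4. Stack: [4]
LOAD_FAST r → push -5. Stack: [4, -5]
BINARY_OP * → 4 * -5 = -20. Stack: [-20]
STORE_FAST p → p=-20. Stack: []
LOAD_CONST → push 3. Stack: [3]
LOAD_FAST s → push 24. Stack: [3, 24]
BINARY_OP % → 3 % 24 = 3. Stack: [3]
LOAD_FAST w → push 2. Stack: [3, 2]
BINARY_OP + → 3 + 2 = 5. Stack: [5]
STORE_FAST u → u=5. Stack: []
LOAD_FAST u → push 5. Stack: [5]
RETURN_VALUE → return 5.

5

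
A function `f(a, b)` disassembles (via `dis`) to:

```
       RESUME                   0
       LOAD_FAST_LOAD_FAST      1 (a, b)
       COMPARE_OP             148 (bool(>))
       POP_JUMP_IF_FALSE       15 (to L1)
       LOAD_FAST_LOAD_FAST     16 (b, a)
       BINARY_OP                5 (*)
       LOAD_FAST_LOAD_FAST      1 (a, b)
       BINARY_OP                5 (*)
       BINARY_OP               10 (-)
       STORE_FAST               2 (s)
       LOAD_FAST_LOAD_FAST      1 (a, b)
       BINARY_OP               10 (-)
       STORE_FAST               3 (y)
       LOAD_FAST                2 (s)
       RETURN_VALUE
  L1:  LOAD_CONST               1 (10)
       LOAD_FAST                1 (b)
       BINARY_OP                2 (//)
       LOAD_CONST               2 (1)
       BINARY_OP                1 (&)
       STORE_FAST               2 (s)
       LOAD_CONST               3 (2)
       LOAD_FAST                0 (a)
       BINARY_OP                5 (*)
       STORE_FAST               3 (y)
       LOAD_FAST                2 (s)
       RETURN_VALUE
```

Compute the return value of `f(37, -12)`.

LOAD_FAST_LOAD_FAST a,b → push 37,-12. Stack: [37, -12]
COMPARE_OP bool(>) → 37 vs -12 = True. Stack: [True]
POP_JUMP_IF_FALSE → pop True; no jump. Stack: []
LOAD_FAST_LOAD_FAST b,a → push -12,37. Stack: [-12, 37]
BINARY_OP * → -12 * 37 = -444. Stack: [-444]
LOAD_FAST_LOAD_FAST a,b → push 37,-12. Stack: [-444, 37, -12]
BINARY_OP * → 37 * -12 = -444. Stack: [-444, -444]
BINARY_OP - → -444 - -444 = 0. Stack: [0]
STORE_FAST s → s=0. Stack: []
LOAD_FAST_LOAD_FAST a,b → push 37,-12. Stack: [37, -12]
BINARY_OP - → 37 - -12 = 49. Stack: [49]
STORE_FAST y → y=49. Stack: []
LOAD_FAST s → push 0. Stack: [0]
RETURN_VALUE → return 0.

0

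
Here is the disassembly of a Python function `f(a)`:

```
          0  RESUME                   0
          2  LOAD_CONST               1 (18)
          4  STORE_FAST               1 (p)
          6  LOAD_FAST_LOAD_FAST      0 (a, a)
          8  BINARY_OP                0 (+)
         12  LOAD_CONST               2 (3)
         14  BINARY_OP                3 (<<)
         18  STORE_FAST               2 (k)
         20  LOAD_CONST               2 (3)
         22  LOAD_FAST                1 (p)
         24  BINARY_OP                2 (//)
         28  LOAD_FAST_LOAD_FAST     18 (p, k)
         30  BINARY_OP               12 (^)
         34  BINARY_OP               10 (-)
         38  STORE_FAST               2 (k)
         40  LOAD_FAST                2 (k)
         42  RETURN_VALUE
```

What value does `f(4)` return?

LOAD_CONST → push 18. Stack: [18]
STORE_FAST p → p=18. Stack: []
LOAD_FAST_LOAD_FAST a,a → push 4,4. Stack: [4, 4]
BINARY_OP + → 4 + 4 = 8. Stack: [8]
LOAD_CONST → push 3. Stack: [8, 3]
BINARY_OP << → 8 << 3 = 64. Stack: [64]
STORE_FAST k → k=64. Stack: []
LOAD_CONST → push 3. Stack: [3]
LOAD_FAST p → push 18. Stack: [3, 18]
BINARY_OP // → 3 // 18 = 0. Stack: [0]
LOAD_FAST_LOAD_FAST p,k → push 18,64. Stack: [0, 18, 64]
BINARY_OP ^ → 18 ^ 64 = 82. Stack: [0, 82]
BINARY_OP - → 0 - 82 = -82. Stack: [-82]
STORE_FAST k → k=-82. Stack: []
LOAD_FAST k → push -82. Stack: [-82]
RETURN_VALUE → return -82.

-82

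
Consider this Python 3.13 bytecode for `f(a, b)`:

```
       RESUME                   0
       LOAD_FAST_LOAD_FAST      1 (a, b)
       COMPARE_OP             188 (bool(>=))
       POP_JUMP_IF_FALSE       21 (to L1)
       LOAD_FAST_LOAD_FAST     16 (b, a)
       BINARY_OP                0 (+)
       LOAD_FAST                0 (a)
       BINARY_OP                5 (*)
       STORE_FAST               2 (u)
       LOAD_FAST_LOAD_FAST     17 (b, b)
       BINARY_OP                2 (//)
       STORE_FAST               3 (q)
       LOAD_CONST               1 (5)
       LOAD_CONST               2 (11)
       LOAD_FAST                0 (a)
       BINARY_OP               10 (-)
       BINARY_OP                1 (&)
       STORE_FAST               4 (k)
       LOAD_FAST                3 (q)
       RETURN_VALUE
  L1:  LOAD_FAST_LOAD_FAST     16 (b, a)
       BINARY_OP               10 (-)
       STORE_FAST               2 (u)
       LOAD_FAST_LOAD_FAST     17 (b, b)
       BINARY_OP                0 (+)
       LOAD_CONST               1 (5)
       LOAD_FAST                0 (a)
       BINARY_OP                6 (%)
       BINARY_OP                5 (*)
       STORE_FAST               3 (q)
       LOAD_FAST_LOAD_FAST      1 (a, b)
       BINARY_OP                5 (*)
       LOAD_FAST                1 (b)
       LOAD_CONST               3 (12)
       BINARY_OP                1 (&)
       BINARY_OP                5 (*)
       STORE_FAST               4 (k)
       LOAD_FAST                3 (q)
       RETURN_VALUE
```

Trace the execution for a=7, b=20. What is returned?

LOAD_FAST_LOAD_FAST a,b → push 7,20. Stack: [7, 20]
COMPARE_OP bool(>=) → 7 vs 20 = False. Stack: [False]
POP_JUMP_IF_FALSE → pop False; jump. Stack: []
LOAD_FAST_LOAD_FAST b,a → push 20,7. Stack: [20, 7]
BINARY_OP - → 20 - 7 = 13. Stack: [13]
STORE_FAST u → u=13. Stack: []
LOAD_FAST_LOAD_FAST b,b → push 20,20. Stack: [20, 20]
BINARY_OP + → 20 + 20 = 40. Stack: [40]
LOAD_CONST → push 5. Stack: [40, 5]
LOAD_FAST a → push 7. Stack: [40, 5, 7]
BINARY_OP % → 5 % 7 = 5. Stack: [40, 5]
BINARY_OP * → 40 * 5 = 200. Stack: [200]
STORE_FAST q → q=200. Stack: []
LOAD_FAST_LOAD_FAST a,b → push 7,20. Stack: [7, 20]
BINARY_OP * → 7 * 20 = 140. Stack: [140]
LOAD_FAST b → push 20. Stack: [140, 20]
LOAD_CONST → push 12. Stack: [140, 20, 12]
BINARY_OP & → 20 & 12 = 4. Stack: [140, 4]
BINARY_OP * → 140 * 4 = 560. Stack: [560]
STORE_FAST k → k=560. Stack: []
LOAD_FAST q → push 200. Stack: [200]
RETURN_VALUE → return 200.

200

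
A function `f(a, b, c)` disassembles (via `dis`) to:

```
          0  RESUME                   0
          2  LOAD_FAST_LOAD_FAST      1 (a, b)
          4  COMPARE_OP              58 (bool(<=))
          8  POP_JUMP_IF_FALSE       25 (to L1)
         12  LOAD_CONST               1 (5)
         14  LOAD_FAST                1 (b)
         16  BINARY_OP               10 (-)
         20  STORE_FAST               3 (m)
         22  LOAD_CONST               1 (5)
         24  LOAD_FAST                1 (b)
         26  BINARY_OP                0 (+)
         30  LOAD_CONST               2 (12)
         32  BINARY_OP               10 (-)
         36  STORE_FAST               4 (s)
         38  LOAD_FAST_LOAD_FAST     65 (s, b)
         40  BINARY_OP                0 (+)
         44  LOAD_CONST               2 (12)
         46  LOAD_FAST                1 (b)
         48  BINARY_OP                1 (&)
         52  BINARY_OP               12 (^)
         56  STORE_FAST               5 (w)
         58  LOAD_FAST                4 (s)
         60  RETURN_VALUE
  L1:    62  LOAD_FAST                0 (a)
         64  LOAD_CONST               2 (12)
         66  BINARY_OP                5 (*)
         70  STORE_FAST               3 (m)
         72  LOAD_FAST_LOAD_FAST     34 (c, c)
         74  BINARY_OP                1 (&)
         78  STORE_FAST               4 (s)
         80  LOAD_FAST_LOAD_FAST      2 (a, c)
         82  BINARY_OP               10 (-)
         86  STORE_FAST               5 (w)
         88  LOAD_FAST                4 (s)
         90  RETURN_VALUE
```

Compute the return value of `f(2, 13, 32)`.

LOAD_FAST_LOAD_FAST a,b → push 2,13. Stack: [2, 13]
COMPARE_OP bool(<=) → 2 vs 13 = True. Stack: [True]
POP_JUMP_IF_FALSE → pop True; no jump. Stack: []
LOAD_CONST → push 5. Stack: [5]
LOAD_FAST b → push 13. Stack: [5, 13]
BINARY_OP - → 5 - 13 = -8. Stack: [-8]
STORE_FAST m → m=-8. Stack: []
LOAD_CONST → push 5. Stack: [5]
LOAD_FAST b → push 13. Stack: [5, 13]
BINARY_OP + → 5 + 13 = 18. Stack: [18]
LOAD_CONST → push 12. Stack: [18, 12]
BINARY_OP - → 18 - 12 = 6. Stack: [6]
STORE_FAST s → s=6. Stack: []
LOAD_FAST_LOAD_FAST s,b → push 6,13. Stack: [6, 13]
BINARY_OP + → 6 + 13 = 19. Stack: [19]
LOAD_CONST → push 12. Stack: [19, 12]
LOAD_FAST b → push 13. Stack: [19, 12, 13]
BINARY_OP & → 12 & 13 = 12. Stack: [19, 12]
BINARY_OP ^ → 19 ^ 12 = 31. Stack: [31]
STORE_FAST w → w=31. Stack: []
LOAD_FAST s → push 6. Stack: [6]
RETURN_VALUE → return 6.

6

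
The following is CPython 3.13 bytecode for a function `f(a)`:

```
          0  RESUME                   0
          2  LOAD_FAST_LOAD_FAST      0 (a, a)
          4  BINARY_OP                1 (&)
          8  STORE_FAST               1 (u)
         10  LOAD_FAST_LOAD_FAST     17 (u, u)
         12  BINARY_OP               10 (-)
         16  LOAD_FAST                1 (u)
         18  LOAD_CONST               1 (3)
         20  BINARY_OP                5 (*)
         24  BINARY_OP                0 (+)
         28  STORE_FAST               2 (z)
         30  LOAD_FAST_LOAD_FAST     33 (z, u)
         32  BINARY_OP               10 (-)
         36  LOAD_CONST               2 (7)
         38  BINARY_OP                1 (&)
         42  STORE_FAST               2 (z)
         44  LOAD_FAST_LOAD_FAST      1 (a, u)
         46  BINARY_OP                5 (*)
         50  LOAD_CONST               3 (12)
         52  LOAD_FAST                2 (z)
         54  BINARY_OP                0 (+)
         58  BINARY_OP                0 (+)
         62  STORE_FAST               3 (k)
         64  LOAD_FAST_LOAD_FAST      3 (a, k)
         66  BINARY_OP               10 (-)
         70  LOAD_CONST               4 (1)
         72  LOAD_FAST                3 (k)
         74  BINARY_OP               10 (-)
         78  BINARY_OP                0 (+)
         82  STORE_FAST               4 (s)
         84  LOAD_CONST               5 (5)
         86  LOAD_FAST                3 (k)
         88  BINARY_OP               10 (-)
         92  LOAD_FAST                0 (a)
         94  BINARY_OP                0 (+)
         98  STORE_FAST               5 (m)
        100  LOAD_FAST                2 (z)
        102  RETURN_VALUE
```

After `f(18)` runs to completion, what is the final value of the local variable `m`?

LOAD_FAST_LOAD_FAST a,a → push 18,18. Stack: [18, 18]
BINARY_OP & → 18 & 18 = 18. Stack: [18]
STORE_FAST u → u=18. Stack: []
LOAD_FAST_LOAD_FAST u,u → push 18,18. Stack: [18, 18]
BINARY_OP - → 18 - 18 = 0. Stack: [0]
LOAD_FAST u → push 18. Stack: [0, 18]
LOAD_CONST → push 3. Stack: [0, 18, 3]
BINARY_OP * → 18 * 3 = 54. Stack: [0, 54]
BINARY_OP + → 0 + 54 = 54. Stack: [54]
STORE_FAST z → z=54. Stack: []
LOAD_FAST_LOAD_FAST z,u → push 54,18. Stack: [54, 18]
BINARY_OP - → 54 - 18 = 36. Stack: [36]
LOAD_CONST → push 7. Stack: [36, 7]
BINARY_OP & → 36 & 7 = 4. Stack: [4]
STORE_FAST z → z=4. Stack: []
LOAD_FAST_LOAD_FAST a,u → push 18,18. Stack: [18, 18]
BINARY_OP * → 18 * 18 = 324. Stack: [324]
LOAD_CONST → push 12. Stack: [324, 12]
LOAD_FAST z → push 4. Stack: [324, 12, 4]
BINARY_OP + → 12 + 4 = 16. Stack: [324, 16]
BINARY_OP + → 324 + 16 = 340. Stack: [340]
STORE_FAST k → k=340. Stack: []
LOAD_FAST_LOAD_FAST a,k → push 18,340. Stack: [18, 340]
BINARY_OP - → 18 - 340 = -322. Stack: [-322]
LOAD_CONST → push 1. Stack: [-322, 1]
LOAD_FAST k → push 340. Stack: [-322, 1, 340]
BINARY_OP - → 1 - 340 = -339. Stack: [-322, -339]
BINARY_OP + → -322 + -339 = -661. Stack: [-661]
STORE_FAST s → s=-661. Stack: []
LOAD_CONST → push 5. Stack: [5]
LOAD_FAST k → push 340. Stack: [5, 340]
BINARY_OP - → 5 - 340 = -335. Stack: [-335]
LOAD_FAST a → push 18. Stack: [-335, 18]
BINARY_OP + → -335 + 18 = -317. Stack: [-317]
STORE_FAST m → m=-317. Stack: []
LOAD_FAST z → push 4. Stack: [4]
RETURN_VALUE → return 4.

-317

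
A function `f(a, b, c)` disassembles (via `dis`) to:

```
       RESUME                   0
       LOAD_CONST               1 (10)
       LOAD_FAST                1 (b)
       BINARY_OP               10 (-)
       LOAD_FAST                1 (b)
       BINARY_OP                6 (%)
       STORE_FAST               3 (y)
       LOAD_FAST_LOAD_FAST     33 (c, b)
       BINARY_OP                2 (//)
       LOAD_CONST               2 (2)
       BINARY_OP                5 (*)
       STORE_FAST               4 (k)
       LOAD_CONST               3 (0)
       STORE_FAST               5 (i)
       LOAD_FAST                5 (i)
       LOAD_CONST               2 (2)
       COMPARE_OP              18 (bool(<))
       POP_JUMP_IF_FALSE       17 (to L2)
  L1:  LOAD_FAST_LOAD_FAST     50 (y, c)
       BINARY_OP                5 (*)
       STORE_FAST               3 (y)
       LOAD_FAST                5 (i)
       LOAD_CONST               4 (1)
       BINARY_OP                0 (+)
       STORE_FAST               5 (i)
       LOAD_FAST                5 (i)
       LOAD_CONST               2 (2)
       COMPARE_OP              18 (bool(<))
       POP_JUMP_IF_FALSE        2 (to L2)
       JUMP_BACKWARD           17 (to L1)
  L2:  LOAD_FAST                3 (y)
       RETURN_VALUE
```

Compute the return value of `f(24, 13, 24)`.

LOAD_CONST → push 10. Stack: [10]
LOAD_FAST b → push 13. Stack: [10, 13]
BINARY_OP - → 10 - 13 = -3. Stack: [-3]
LOAD_FAST b → push 13. Stack: [-3, 13]
BINARY_OP % → -3 % 13 = 10. Stack: [10]
STORE_FAST y → y=10. Stack: []
LOAD_FAST_LOAD_FAST c,b → push 24,13. Stack: [24, 13]
BINARY_OP // → 24 // 13 = 1. Stack: [1]
LOAD_CONST → push 2. Stack: [1, 2]
BINARY_OP * → 1 * 2 = 2. Stack: [2]
STORE_FAST k → k=2. Stack: []
LOAD_CONST → push 0. Stack: [0]
STORE_FAST i → i=0. Stack: []
LOAD_FAST i → push 0. Stack: [0]
LOAD_CONST → push 2. Stack: [0, 2]
COMPARE_OP bool(<) → 0 vs 2 = True. Stack: [True]
POP_JUMP_IF_FALSE → pop True; no jump. Stack: []
LOAD_FAST_LOAD_FAST y,c → push 10,24. Stack: [10, 24]
BINARY_OP * → 10 * 24 = 240. Stack: [240]
STORE_FAST y → y=240. Stack: []
LOAD_FAST i → push 0. Stack: [0]
LOAD_CONST → push 1. Stack: [0, 1]
BINARY_OP + → 0 + 1 = 1. Stack: [1]
STORE_FAST i → i=1. Stack: []
LOAD_FAST i → push 1. Stack: [1]
LOAD_CONST → push 2. Stack: [1, 2]
COMPARE_OP bool(<) → 1 vs 2 = True. Stack: [True]
POP_JUMP_IF_FALSE → pop True; no jump. Stack: []
LOAD_FAST_LOAD_FAST y,c → push 240,24. Stack: [240, 24]
BINARY_OP * → 240 * 24 = 5760. Stack: [5760]
STORE_FAST y → y=5760. Stack: []
LOAD_FAST i → push 1. Stack: [1]
LOAD_CONST → push 1. Stack: [1, 1]
BINARY_OP + → 1 + 1 = 2. Stack: [2]
STORE_FAST i → i=2. Stack: []
LOAD_FAST i → push 2. Stack: [2]
LOAD_CONST → push 2. Stack: [2, 2]
COMPARE_OP bool(<) → 2 vs 2 = False. Stack: [False]
POP_JUMP_IF_FALSE → pop False; jump. Stack: []
LOAD_FAST y → push 5760. Stack: [5760]
RETURN_VALUE → return 5760.

5760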